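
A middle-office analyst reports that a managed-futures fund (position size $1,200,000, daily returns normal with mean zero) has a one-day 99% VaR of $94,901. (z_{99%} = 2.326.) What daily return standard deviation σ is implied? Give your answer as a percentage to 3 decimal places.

VaR as a fraction: $94,901 / $1,200,000 = 7.908%.
σ = VaR / z = 7.908% / 2.326 = 3.400%.

3.400%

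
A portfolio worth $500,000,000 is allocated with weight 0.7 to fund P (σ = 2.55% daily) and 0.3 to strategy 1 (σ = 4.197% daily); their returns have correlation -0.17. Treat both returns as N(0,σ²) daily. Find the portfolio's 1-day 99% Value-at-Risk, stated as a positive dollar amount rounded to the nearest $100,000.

$23,300,000

σ_p² = 0.7²·2.55² + 0.3²·4.197² + 2·-0.17·0.7·0.3·2.55·4.197 = 4.0074 (%²).
σ_p = √4.0074 = 2.002%.
At 99%, z = 2.326.
VaR = 2.326 × 2.002% = 4.657%; on $500,000,000 that is $23,285,000.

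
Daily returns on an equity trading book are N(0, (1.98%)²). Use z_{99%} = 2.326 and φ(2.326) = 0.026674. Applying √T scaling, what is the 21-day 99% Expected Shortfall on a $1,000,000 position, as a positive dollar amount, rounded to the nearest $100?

$242,000

σ_{21d} = 1.98% × √21 = 9.073%.
ES multiplier = φ(z)/(1−α) = 0.026674/0.01 = 2.667.
ES = 9.073% × 2.667 = 24.198%; on $1,000,000: $241,980.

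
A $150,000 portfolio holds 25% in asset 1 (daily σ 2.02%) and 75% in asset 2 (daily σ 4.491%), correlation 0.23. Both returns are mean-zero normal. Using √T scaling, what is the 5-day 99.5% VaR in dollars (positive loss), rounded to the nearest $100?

$30,400

σ_p = √(0.25²·2.02² + 0.75²·4.491² + 2·0.23·0.25·0.75·2.02·4.491) = 3.519%.
σ_{5d} = 3.519% × √5 = 7.869%.
z(99.5%) = 2.576.
VaR = 2.576 × 7.869% = 20.271%; on $150,000 that is $30,406.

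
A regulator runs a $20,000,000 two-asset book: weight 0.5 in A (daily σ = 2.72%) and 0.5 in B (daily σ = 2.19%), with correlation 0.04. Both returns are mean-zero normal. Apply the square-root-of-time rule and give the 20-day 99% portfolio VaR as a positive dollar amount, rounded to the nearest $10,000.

$3,700,000

σ_p = √(0.5²·2.72² + 0.5²·2.19² + 2·0.04·0.5·0.5·2.72·2.19) = 1.780%.
σ_{20d} = 1.780% × √20 = 7.960%.
z(99%) = 2.326.
VaR = 2.326 × 7.960% = 18.515%; on $20,000,000 that is $3,703,000.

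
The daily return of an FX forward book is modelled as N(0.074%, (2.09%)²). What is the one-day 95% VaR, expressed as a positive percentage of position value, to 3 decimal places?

At 95% one-sided, z = 1.645.
VaR = −μ + z·σ = −(0.074%) + 1.645 × 2.09% = 3.364%.

3.364%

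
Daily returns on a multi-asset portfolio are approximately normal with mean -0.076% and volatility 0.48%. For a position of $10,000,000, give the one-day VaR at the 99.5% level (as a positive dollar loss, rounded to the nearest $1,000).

$131,000

At 99.5% one-sided, z = 2.576.
VaR = −μ + z·σ = −(-0.076%) + 2.576 × 0.48% = 1.312%.
On $10,000,000: 0.01312 × $10,000,000 = $131,200.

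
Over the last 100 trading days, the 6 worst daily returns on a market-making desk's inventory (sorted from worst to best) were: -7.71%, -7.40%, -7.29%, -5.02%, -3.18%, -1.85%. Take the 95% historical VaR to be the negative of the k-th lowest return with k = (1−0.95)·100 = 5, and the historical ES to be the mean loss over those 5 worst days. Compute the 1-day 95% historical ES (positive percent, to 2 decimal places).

6.12%

The 5 worst returns sum to -30.60%.
ES = −(-30.60%) / 5 = 6.12%.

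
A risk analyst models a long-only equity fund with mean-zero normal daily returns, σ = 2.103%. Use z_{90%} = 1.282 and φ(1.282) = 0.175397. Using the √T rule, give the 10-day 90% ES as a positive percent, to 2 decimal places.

11.66%

σ_{10d} = 2.103% × √10 = 6.650%.
ES multiplier = φ(z)/(1−α) = 0.175397/0.1 = 1.754.
ES = 6.650% × 1.754 = 11.664%.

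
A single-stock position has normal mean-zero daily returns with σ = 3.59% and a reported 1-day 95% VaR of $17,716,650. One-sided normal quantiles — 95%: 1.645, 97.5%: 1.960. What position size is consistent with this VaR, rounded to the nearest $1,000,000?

VaR as a fraction of value: z·σ = 1.645 × 3.59% = 5.90555%.
Position = $17,716,650 / 0.0590555 = $300,000,000.

$300,000,000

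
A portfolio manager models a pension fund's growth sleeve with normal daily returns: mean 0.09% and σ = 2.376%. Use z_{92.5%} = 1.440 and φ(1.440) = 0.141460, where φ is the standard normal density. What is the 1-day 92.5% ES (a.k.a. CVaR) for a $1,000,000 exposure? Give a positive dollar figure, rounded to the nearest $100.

Tail multiplier: φ(z)/(1−α) = 0.141460 / 0.075 = 1.886.
ES = −(0.09%) + 2.376% × 1.886 = 4.391%.
On $1,000,000: 0.04391 × $1,000,000 = $43,910.

$43,900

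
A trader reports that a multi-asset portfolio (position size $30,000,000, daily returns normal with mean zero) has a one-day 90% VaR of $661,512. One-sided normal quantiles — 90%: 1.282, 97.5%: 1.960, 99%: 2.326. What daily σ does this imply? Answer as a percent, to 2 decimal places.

1.72%

VaR as a fraction: $661,512 / $30,000,000 = 2.205%.
σ = VaR / z = 2.205% / 1.282 = 1.720%.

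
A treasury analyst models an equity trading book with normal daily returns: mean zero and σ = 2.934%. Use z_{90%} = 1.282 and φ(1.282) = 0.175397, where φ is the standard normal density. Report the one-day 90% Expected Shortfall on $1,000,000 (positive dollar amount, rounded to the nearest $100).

Tail multiplier: φ(z)/(1−α) = 0.175397 / 0.1 = 1.754.
ES = 2.934% × 1.754 = 5.146%.
On $1,000,000: 0.05146 × $1,000,000 = $51,460.

$51,500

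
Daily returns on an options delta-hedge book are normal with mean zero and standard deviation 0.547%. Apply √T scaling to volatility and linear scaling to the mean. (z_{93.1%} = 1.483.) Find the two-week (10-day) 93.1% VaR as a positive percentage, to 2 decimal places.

2.57%

σ_{10d} = 0.547% × √10 = 1.730%.
VaR = 1.483 × 1.730% = 2.566%.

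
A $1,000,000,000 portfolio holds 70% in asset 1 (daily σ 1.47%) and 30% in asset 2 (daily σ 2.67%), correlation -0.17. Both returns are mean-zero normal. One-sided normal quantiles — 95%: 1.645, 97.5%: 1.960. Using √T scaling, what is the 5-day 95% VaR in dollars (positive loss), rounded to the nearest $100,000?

$43,800,000

σ_p = √(0.7²·1.47² + 0.3²·2.67² + 2·-0.17·0.7·0.3·1.47·2.67) = 1.192%.
σ_{5d} = 1.192% × √5 = 2.665%.
VaR = 1.645 × 2.665% = 4.384%; on $1,000,000,000 that is $43,840,000.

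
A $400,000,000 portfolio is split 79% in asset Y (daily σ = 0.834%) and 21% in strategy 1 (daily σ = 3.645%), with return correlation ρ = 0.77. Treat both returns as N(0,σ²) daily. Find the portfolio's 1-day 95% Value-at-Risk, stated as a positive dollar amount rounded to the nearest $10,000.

$8,820,000

σ_p² = 0.79²·0.834² + 0.21²·3.645² + 2·0.77·0.79·0.21·0.834·3.645 = 1.7967 (%²).
σ_p = √1.7967 = 1.340%.
At 95%, z = 1.645.
VaR = 1.645 × 1.340% = 2.204%; on $400,000,000 that is $8,816,000.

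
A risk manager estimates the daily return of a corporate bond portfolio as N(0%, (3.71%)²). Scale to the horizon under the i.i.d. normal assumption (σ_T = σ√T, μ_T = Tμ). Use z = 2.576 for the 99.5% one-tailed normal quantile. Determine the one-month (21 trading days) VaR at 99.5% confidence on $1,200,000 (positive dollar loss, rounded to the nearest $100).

σ_{21d} = 3.71% × √21 = 17.001%.
VaR = 2.576 × 17.001% = 43.795%.
On $1,200,000: 0.43795 × $1,200,000 = $525,540.

$525,500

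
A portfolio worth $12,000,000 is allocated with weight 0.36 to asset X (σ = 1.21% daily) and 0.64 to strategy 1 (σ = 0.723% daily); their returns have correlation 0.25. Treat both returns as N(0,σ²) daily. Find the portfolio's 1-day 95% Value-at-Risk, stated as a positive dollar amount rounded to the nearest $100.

σ_p² = 0.36²·1.21² + 0.64²·0.723² + 2·0.25·0.36·0.64·1.21·0.723 = 0.5046 (%²).
σ_p = √0.5046 = 0.710%.
At 95%, z = 1.645.
VaR = 1.645 × 0.710% = 1.168%; on $12,000,000 that is $140,160.

$140,200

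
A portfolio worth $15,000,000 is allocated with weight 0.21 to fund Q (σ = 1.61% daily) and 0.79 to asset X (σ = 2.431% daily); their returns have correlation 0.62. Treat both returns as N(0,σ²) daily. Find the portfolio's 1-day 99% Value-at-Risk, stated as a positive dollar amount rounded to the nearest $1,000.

σ_p² = 0.21²·1.61² + 0.79²·2.431² + 2·0.62·0.21·0.79·1.61·2.431 = 4.6077 (%²).
σ_p = √4.6077 = 2.147%.
At 99%, z = 2.326.
VaR = 2.326 × 2.147% = 4.994%; on $15,000,000 that is $749,100.

$749,000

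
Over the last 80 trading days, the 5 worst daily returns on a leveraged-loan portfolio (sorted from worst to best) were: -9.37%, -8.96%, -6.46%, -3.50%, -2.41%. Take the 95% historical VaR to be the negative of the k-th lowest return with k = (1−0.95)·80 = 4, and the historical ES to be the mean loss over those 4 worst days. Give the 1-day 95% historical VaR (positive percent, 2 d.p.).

3.50%

k = 4; the 4th lowest return is -3.50%, so VaR = 3.50%.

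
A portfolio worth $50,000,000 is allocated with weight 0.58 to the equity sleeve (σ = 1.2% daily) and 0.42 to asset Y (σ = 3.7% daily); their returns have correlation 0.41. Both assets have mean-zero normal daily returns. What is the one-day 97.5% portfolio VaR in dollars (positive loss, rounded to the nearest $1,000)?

$1,907,000

σ_p² = 0.58²·1.2² + 0.42²·3.7² + 2·0.41·0.58·0.42·1.2·3.7 = 3.7862 (%²).
σ_p = √3.7862 = 1.946%.
At 97.5%, z = 1.960.
VaR = 1.960 × 1.946% = 3.814%; on $50,000,000 that is $1,907,000.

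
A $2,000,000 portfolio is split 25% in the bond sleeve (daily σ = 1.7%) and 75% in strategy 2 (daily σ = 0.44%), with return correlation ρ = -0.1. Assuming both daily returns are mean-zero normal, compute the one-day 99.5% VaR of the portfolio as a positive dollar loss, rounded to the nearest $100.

$26,300

σ_p² = 0.25²·1.7² + 0.75²·0.44² + 2·-0.1·0.25·0.75·1.7·0.44 = 0.2615 (%²).
σ_p = √0.2615 = 0.511%.
At 99.5%, z = 2.576.
VaR = 2.576 × 0.511% = 1.316%; on $2,000,000 that is $26,320.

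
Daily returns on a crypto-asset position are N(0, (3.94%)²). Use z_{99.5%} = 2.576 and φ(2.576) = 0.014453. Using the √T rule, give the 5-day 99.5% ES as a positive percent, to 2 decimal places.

σ_{5d} = 3.94% × √5 = 8.810%.
ES multiplier = φ(z)/(1−α) = 0.014453/0.005 = 2.891.
ES = 8.810% × 2.891 = 25.470%.

25.47%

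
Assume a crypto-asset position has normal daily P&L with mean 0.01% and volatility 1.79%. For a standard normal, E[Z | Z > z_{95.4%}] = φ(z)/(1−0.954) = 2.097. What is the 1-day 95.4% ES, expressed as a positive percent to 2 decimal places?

ES = −(0.01%) + 1.79% × 2.097 = 3.744%.

3.74%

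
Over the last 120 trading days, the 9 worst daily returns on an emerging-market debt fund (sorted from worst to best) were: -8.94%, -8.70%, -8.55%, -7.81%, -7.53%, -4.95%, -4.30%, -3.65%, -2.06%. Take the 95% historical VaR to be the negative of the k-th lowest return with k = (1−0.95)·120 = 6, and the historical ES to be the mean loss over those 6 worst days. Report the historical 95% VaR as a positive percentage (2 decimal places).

k = 6; the 6th lowest return is -4.95%, so VaR = 4.95%.

4.95%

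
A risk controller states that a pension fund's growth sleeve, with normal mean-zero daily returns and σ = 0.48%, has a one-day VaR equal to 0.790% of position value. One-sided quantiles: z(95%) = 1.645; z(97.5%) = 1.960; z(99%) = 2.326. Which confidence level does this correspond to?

95%

Implied z = VaR/σ = 0.790 / 0.48 = 1.646.
This matches z(95%) = 1.645.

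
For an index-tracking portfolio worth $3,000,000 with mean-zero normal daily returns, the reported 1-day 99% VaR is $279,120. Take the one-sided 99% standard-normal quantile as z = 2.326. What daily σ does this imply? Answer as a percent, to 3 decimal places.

VaR as a fraction: $279,120 / $3,000,000 = 9.304%.
σ = VaR / z = 9.304% / 2.326 = 4.000%.

4.000%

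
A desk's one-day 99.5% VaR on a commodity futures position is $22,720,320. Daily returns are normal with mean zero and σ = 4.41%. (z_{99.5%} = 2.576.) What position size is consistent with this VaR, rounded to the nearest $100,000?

$200,000,000

VaR as a fraction of value: z·σ = 2.576 × 4.41% = 11.3602%.
Position = $22,720,320 / 0.113602 = $200,000,000.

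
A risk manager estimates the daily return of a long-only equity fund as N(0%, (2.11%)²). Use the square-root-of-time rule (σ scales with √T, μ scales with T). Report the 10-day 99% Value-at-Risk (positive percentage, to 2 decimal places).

15.52%

At 99%, z = 2.326.
σ_{10d} = 2.11% × √10 = 6.672%.
VaR = 2.326 × 6.672% = 15.519%.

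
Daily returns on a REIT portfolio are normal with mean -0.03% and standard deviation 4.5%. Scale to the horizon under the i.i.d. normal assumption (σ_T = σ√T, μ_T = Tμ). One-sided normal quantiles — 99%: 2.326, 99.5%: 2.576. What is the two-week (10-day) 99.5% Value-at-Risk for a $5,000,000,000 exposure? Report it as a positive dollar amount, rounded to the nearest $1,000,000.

$1,848,000,000

σ_{10d} = 4.5% × √10 = 14.230%; μ_{10d} = 10 × -0.03% = -0.300%.
VaR = −(-0.300%) + 2.576 × 14.230% = 36.956%.
On $5,000,000,000: 0.36956 × $5,000,000,000 = $1,847,800,000.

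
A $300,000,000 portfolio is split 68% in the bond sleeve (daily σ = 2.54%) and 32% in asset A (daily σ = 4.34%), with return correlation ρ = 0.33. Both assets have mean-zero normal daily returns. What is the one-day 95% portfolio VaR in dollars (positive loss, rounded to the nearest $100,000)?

σ_p² = 0.68²·2.54² + 0.32²·4.34² + 2·0.33·0.68·0.32·2.54·4.34 = 6.4952 (%²).
σ_p = √6.4952 = 2.549%.
At 95%, z = 1.645.
VaR = 1.645 × 2.549% = 4.193%; on $300,000,000 that is $12,579,000.

$12,600,000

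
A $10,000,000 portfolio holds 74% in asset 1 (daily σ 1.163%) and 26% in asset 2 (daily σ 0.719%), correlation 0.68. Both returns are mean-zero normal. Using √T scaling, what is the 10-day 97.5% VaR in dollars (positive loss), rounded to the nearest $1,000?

σ_p = √(0.74²·1.163² + 0.26²·0.719² + 2·0.68·0.74·0.26·1.163·0.719) = 0.997%.
σ_{10d} = 0.997% × √10 = 3.153%.
z(97.5%) = 1.960.
VaR = 1.960 × 3.153% = 6.180%; on $10,000,000 that is $618,000.

$618,000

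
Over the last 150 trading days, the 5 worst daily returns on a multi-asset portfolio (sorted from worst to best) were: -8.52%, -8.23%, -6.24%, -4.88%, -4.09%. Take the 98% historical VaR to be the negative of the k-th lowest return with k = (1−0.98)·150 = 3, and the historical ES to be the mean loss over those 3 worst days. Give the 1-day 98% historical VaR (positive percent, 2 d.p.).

6.24%

k = 3; the 3rd lowest return is -6.24%, so VaR = 6.24%.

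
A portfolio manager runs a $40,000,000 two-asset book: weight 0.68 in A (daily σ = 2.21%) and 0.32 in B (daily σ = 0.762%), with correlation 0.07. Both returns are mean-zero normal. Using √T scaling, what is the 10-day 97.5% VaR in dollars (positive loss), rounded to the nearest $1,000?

$3,816,000

σ_p = √(0.68²·2.21² + 0.32²·0.762² + 2·0.07·0.68·0.32·2.21·0.762) = 1.539%.
σ_{10d} = 1.539% × √10 = 4.867%.
z(97.5%) = 1.960.
VaR = 1.960 × 4.867% = 9.539%; on $40,000,000 that is $3,815,600.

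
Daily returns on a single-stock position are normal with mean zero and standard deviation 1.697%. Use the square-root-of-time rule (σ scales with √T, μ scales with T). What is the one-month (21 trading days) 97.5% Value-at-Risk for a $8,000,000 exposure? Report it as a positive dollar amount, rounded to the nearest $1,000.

$1,219,000

At 97.5%, z = 1.960.
σ_{21d} = 1.697% × √21 = 7.777%.
VaR = 1.960 × 7.777% = 15.243%.
On $8,000,000: 0.15243 × $8,000,000 = $1,219,440.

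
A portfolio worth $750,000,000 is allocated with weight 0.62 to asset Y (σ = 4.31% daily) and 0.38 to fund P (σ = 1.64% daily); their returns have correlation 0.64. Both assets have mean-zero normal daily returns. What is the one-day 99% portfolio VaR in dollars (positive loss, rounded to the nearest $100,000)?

σ_p² = 0.62²·4.31² + 0.38²·1.64² + 2·0.64·0.62·0.38·4.31·1.64 = 9.6606 (%²).
σ_p = √9.6606 = 3.108%.
At 99%, z = 2.326.
VaR = 2.326 × 3.108% = 7.229%; on $750,000,000 that is $54,217,500.

$54,200,000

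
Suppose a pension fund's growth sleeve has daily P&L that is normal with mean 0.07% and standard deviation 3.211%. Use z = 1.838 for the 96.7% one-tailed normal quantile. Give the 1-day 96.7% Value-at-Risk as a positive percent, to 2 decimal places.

VaR = −μ + z·σ = −(0.07%) + 1.838 × 3.211% = 5.832%.

5.83%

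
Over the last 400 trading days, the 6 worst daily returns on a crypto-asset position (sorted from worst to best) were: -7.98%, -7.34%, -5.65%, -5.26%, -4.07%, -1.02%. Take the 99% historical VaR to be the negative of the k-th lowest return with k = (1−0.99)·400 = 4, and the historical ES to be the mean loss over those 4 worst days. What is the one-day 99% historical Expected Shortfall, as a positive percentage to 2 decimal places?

6.56%

The 4 worst returns sum to -26.23%.
ES = −(-26.23%) / 4 = 6.5575% ≈ 6.56%.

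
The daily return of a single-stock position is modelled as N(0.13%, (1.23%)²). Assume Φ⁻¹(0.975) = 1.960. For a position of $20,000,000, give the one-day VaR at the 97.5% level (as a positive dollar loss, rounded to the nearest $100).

$456,200

VaR = −μ + z·σ = −(0.13%) + 1.960 × 1.23% = 2.281%.
On $20,000,000: 0.02281 × $20,000,000 = $456,200.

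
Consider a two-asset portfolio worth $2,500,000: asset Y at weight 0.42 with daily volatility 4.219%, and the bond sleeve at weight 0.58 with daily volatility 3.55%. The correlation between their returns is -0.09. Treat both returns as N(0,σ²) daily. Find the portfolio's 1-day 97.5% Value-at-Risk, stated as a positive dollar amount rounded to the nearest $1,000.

σ_p² = 0.42²·4.219² + 0.58²·3.55² + 2·-0.09·0.42·0.58·4.219·3.55 = 6.7227 (%²).
σ_p = √6.7227 = 2.593%.
At 97.5%, z = 1.960.
VaR = 1.960 × 2.593% = 5.082%; on $2,500,000 that is $127,050.

$127,000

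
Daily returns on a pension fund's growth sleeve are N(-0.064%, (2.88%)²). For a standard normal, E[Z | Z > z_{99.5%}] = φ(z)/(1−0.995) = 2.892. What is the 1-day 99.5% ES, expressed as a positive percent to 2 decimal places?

8.39%

ES = −(-0.064%) + 2.88% × 2.892 = 8.393%.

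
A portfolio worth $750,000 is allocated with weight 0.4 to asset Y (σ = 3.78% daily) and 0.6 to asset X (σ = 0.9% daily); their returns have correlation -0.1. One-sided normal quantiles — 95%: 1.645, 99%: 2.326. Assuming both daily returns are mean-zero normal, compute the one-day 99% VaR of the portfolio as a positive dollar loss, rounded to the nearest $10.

$27,110

σ_p² = 0.4²·3.78² + 0.6²·0.9² + 2·-0.1·0.4·0.6·3.78·0.9 = 2.4144 (%²).
σ_p = √2.4144 = 1.554%.
VaR = 2.326 × 1.554% = 3.615%; on $750,000 that is $27,112.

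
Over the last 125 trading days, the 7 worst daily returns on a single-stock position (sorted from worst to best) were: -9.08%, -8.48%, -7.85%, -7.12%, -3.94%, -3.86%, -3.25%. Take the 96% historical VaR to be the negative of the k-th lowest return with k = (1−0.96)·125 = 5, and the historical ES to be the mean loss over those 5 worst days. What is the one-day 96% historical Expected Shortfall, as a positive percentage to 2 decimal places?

The 5 worst returns sum to -36.47%.
ES = −(-36.47%) / 5 = 7.294% ≈ 7.29%.

7.29%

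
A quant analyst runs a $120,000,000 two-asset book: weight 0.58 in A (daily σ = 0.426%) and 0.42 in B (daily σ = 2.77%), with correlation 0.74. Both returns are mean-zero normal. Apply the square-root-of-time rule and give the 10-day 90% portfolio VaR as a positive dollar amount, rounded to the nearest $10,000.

σ_p = √(0.58²·0.426² + 0.42²·2.77² + 2·0.74·0.58·0.42·0.426·2.77) = 1.356%.
σ_{10d} = 1.356% × √10 = 4.288%.
z(90%) = 1.282.
VaR = 1.282 × 4.288% = 5.497%; on $120,000,000 that is $6,596,400.

$6,600,000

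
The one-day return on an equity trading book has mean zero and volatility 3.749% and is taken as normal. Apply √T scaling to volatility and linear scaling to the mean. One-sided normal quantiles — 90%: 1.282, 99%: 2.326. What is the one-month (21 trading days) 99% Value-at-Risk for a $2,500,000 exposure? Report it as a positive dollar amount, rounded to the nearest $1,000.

$999,000

σ_{21d} = 3.749% × √21 = 17.180%.
VaR = 2.326 × 17.180% = 39.961%.
On $2,500,000: 0.39961 × $2,500,000 = $999,025.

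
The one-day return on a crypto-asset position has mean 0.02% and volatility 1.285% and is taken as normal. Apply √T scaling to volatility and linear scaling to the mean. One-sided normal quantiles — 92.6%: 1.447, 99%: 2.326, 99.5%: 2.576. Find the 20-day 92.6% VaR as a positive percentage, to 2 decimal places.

σ_{20d} = 1.285% × √20 = 5.747%; μ_{20d} = 20 × 0.02% = 0.400%.
VaR = −(0.400%) + 1.447 × 5.747% = 7.916%.

7.92%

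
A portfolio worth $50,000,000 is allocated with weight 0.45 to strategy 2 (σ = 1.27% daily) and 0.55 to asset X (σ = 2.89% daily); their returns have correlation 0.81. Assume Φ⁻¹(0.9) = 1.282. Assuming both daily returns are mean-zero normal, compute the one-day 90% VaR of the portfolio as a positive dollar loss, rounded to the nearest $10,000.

$1,330,000

σ_p² = 0.45²·1.27² + 0.55²·2.89² + 2·0.81·0.45·0.55·1.27·2.89 = 4.3247 (%²).
σ_p = √4.3247 = 2.080%.
VaR = 1.282 × 2.080% = 2.667%; on $50,000,000 that is $1,333,500.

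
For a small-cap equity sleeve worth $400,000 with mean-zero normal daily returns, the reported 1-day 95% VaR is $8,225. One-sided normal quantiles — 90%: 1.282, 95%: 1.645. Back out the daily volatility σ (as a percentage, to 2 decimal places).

VaR as a fraction: $8,225 / $400,000 = 2.056%.
σ = VaR / z = 2.056% / 1.645 = 1.250%.

1.25%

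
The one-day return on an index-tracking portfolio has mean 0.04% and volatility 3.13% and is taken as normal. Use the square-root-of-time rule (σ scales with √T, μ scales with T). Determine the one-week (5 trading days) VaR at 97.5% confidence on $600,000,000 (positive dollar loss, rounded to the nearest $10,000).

$81,110,000

At 97.5%, z = 1.960.
σ_{5d} = 3.13% × √5 = 6.999%; μ_{5d} = 5 × 0.04% = 0.200%.
VaR = −(0.200%) + 1.960 × 6.999% = 13.518%.
On $600,000,000: 0.13518 × $600,000,000 = $81,108,000.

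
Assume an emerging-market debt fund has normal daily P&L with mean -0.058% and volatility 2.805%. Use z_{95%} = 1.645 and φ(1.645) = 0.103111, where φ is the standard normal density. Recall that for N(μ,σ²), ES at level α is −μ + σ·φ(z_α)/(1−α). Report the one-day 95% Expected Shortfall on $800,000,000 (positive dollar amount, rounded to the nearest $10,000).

$46,740,000

Tail multiplier: φ(z)/(1−α) = 0.103111 / 0.05 = 2.062.
ES = −(-0.058%) + 2.805% × 2.062 = 5.842%.
On $800,000,000: 0.05842 × $800,000,000 = $46,736,000.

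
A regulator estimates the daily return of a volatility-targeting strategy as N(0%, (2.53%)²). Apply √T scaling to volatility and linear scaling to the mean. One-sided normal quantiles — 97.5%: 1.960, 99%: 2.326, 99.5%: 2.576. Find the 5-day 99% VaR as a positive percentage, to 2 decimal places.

σ_{5d} = 2.53% × √5 = 5.657%.
VaR = 2.326 × 5.657% = 13.158%.

13.16%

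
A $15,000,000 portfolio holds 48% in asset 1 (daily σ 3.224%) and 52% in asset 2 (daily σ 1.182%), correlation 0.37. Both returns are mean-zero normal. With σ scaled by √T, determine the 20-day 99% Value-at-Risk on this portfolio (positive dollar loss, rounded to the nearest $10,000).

σ_p = √(0.48²·3.224² + 0.52²·1.182² + 2·0.37·0.48·0.52·3.224·1.182) = 1.865%.
σ_{20d} = 1.865% × √20 = 8.341%.
z(99%) = 2.326.
VaR = 2.326 × 8.341% = 19.401%; on $15,000,000 that is $2,910,150.

$2,910,000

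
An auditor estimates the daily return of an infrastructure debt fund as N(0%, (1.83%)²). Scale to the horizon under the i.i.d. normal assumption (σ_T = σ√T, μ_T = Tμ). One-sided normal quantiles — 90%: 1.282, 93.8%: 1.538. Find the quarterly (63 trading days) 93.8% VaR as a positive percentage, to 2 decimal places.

σ_{63d} = 1.83% × √63 = 14.525%.
VaR = 1.538 × 14.525% = 22.339%.

22.34%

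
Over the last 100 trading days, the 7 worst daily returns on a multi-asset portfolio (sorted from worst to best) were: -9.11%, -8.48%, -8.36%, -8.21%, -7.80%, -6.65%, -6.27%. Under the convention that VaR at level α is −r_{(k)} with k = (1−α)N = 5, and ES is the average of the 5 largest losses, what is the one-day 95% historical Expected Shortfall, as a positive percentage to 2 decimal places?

The 5 worst returns sum to -41.96%.
ES = −(-41.96%) / 5 = 8.392% ≈ 8.39%.

8.39%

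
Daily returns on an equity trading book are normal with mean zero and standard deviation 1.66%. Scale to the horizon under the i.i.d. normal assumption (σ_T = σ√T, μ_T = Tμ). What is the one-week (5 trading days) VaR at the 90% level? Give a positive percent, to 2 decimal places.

At 90%, z = 1.282.
σ_{5d} = 1.66% × √5 = 3.712%.
VaR = 1.282 × 3.712% = 4.759%.

4.76%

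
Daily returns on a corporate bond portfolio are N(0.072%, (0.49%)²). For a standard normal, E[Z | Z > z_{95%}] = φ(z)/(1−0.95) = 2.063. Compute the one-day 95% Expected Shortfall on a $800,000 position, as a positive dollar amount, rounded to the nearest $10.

$7,510

ES = −(0.072%) + 0.49% × 2.063 = 0.939%.
On $800,000: 0.00939 × $800,000 = $7,512.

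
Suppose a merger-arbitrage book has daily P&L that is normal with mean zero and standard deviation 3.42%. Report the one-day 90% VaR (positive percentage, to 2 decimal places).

4.38%

At 90% one-sided, z = 1.282.
VaR = z·σ = 1.282 × 3.42% = 4.384%.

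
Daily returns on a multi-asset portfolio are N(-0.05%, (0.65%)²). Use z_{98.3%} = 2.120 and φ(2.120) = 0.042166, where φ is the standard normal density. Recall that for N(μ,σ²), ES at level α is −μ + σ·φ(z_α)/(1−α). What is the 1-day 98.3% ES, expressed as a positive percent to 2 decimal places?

Tail multiplier: φ(z)/(1−α) = 0.042166 / 0.017 = 2.480.
ES = −(-0.05%) + 0.65% × 2.480 = 1.662%.

1.66%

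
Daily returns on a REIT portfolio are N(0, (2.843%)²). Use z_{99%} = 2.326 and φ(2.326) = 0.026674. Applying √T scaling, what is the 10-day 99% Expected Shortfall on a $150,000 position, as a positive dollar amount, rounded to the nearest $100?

$36,000

σ_{10d} = 2.843% × √10 = 8.990%.
ES multiplier = φ(z)/(1−α) = 0.026674/0.01 = 2.667.
ES = 8.990% × 2.667 = 23.976%; on $150,000: $35,964.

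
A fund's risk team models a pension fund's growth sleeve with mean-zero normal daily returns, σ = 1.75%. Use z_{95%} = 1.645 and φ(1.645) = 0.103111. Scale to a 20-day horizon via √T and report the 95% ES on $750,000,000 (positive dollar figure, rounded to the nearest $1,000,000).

σ_{20d} = 1.75% × √20 = 7.826%.
ES multiplier = φ(z)/(1−α) = 0.103111/0.05 = 2.062.
ES = 7.826% × 2.062 = 16.137%; on $750,000,000: $121,027,500.

$121,000,000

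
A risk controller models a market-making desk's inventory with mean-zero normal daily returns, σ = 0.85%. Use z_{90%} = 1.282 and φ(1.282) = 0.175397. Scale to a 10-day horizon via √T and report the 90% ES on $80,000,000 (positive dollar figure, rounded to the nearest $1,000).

σ_{10d} = 0.85% × √10 = 2.688%.
ES multiplier = φ(z)/(1−α) = 0.175397/0.1 = 1.754.
ES = 2.688% × 1.754 = 4.715%; on $80,000,000: $3,772,000.

$3,772,000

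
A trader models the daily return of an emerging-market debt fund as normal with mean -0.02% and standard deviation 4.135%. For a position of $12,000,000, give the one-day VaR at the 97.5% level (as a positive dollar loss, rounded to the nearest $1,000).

$975,000

At 97.5% one-sided, z = 1.960.
VaR = −μ + z·σ = −(-0.02%) + 1.960 × 4.135% = 8.125%.
On $12,000,000: 0.08125 × $12,000,000 = $975,000.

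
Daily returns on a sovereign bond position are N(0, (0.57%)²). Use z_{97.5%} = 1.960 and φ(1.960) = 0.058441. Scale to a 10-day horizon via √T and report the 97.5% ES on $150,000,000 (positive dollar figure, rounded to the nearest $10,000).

σ_{10d} = 0.57% × √10 = 1.802%.
ES multiplier = φ(z)/(1−α) = 0.058441/0.025 = 2.338.
ES = 1.802% × 2.338 = 4.213%; on $150,000,000: $6,319,500.

$6,320,000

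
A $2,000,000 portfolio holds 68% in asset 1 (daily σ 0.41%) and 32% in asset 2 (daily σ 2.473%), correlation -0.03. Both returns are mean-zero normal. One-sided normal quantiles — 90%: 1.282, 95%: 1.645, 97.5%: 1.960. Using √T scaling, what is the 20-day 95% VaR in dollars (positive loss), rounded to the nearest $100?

$122,300

σ_p = √(0.68²·0.41² + 0.32²·2.473² + 2·-0.03·0.68·0.32·0.41·2.473) = 0.831%.
σ_{20d} = 0.831% × √20 = 3.716%.
VaR = 1.645 × 3.716% = 6.113%; on $2,000,000 that is $122,260.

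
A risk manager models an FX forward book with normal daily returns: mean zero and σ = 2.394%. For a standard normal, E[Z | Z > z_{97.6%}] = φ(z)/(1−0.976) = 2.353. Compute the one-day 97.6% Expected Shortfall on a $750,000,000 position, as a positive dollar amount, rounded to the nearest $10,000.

$42,250,000

ES = 2.394% × 2.353 = 5.633%.
On $750,000,000: 0.05633 × $750,000,000 = $42,247,500.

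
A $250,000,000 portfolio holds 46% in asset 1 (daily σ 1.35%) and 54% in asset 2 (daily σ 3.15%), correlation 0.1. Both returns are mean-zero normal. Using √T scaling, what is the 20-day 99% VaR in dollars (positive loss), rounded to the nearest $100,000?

$48,600,000

σ_p = √(0.46²·1.35² + 0.54²·3.15² + 2·0.1·0.46·0.54·1.35·3.15) = 1.868%.
σ_{20d} = 1.868% × √20 = 8.354%.
z(99%) = 2.326.
VaR = 2.326 × 8.354% = 19.431%; on $250,000,000 that is $48,577,500.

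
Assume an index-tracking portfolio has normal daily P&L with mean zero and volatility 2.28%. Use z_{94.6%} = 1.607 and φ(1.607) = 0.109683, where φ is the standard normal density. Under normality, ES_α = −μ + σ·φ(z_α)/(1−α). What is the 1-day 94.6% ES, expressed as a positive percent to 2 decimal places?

Tail multiplier: φ(z)/(1−α) = 0.109683 / 0.054 = 2.031.
ES = 2.28% × 2.031 = 4.631%.

4.63%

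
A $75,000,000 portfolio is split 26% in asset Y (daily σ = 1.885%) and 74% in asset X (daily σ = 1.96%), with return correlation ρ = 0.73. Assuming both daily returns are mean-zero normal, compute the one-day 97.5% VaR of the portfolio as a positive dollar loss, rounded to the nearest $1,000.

$2,703,000

σ_p² = 0.26²·1.885² + 0.74²·1.96² + 2·0.73·0.26·0.74·1.885·1.96 = 3.3817 (%²).
σ_p = √3.3817 = 1.839%.
At 97.5%, z = 1.960.
VaR = 1.960 × 1.839% = 3.604%; on $75,000,000 that is $2,703,000.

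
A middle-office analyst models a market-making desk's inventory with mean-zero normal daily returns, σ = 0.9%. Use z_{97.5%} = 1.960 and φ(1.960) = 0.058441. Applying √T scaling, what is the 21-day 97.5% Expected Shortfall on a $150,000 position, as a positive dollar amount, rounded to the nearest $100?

$14,500

σ_{21d} = 0.9% × √21 = 4.124%.
ES multiplier = φ(z)/(1−α) = 0.058441/0.025 = 2.338.
ES = 4.124% × 2.338 = 9.642%; on $150,000: $14,463.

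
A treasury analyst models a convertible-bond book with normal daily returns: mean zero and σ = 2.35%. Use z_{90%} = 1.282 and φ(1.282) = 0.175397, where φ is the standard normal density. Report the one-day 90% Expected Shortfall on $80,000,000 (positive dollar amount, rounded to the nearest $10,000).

$3,300,000

Tail multiplier: φ(z)/(1−α) = 0.175397 / 0.1 = 1.754.
ES = 2.35% × 1.754 = 4.122%.
On $80,000,000: 0.04122 × $80,000,000 = $3,297,600.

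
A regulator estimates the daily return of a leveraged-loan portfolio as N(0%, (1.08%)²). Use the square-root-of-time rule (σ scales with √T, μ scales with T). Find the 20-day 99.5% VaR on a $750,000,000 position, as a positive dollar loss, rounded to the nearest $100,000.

At 99.5%, z = 2.576.
σ_{20d} = 1.08% × √20 = 4.830%.
VaR = 2.576 × 4.830% = 12.442%.
On $750,000,000: 0.12442 × $750,000,000 = $93,315,000.

$93,300,000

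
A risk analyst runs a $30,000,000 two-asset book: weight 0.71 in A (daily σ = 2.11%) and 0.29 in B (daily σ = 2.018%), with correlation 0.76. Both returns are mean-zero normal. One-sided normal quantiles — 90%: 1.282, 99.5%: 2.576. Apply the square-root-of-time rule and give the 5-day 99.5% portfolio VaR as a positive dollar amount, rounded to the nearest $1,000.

σ_p = √(0.71²·2.11² + 0.29²·2.018² + 2·0.76·0.71·0.29·2.11·2.018) = 1.980%.
σ_{5d} = 1.980% × √5 = 4.427%.
VaR = 2.576 × 4.427% = 11.404%; on $30,000,000 that is $3,421,200.

$3,421,000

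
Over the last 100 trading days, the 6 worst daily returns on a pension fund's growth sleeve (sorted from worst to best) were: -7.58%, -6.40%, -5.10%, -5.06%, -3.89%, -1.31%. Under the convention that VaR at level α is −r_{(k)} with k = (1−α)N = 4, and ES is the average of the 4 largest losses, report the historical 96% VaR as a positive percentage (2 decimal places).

5.06%

k = 4; the 4th lowest return is -5.06%, so VaR = 5.06%.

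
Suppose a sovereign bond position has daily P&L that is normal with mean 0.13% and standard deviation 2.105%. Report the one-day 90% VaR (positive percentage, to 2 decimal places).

2.57%

At 90% one-sided, z = 1.282.
VaR = −μ + z·σ = −(0.13%) + 1.282 × 2.105% = 2.569%.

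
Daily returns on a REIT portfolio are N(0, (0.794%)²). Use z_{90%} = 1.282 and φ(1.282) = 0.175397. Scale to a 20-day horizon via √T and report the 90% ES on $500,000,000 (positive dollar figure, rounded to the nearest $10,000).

$31,140,000

σ_{20d} = 0.794% × √20 = 3.551%.
ES multiplier = φ(z)/(1−α) = 0.175397/0.1 = 1.754.
ES = 3.551% × 1.754 = 6.228%; on $500,000,000: $31,140,000.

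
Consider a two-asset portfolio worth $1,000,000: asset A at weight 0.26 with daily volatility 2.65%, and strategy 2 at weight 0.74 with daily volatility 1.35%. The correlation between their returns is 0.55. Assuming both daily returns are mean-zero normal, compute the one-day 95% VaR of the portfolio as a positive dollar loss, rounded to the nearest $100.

$24,600

σ_p² = 0.26²·2.65² + 0.74²·1.35² + 2·0.55·0.26·0.74·2.65·1.35 = 2.2299 (%²).
σ_p = √2.2299 = 1.493%.
At 95%, z = 1.645.
VaR = 1.645 × 1.493% = 2.456%; on $1,000,000 that is $24,560.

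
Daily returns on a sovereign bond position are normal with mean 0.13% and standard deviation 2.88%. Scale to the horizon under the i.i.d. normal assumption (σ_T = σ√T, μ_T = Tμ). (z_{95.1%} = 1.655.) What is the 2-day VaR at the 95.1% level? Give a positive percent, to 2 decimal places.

6.48%

σ_{2d} = 2.88% × √2 = 4.073%; μ_{2d} = 2 × 0.13% = 0.260%.
VaR = −(0.260%) + 1.655 × 4.073% = 6.481%.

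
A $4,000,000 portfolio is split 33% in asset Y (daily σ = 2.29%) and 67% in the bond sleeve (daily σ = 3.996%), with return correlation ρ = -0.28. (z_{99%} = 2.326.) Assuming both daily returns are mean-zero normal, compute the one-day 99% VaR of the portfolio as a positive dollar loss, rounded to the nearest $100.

σ_p² = 0.33²·2.29² + 0.67²·3.996² + 2·-0.28·0.33·0.67·2.29·3.996 = 6.6061 (%²).
σ_p = √6.6061 = 2.570%.
VaR = 2.326 × 2.570% = 5.978%; on $4,000,000 that is $239,120.

$239,100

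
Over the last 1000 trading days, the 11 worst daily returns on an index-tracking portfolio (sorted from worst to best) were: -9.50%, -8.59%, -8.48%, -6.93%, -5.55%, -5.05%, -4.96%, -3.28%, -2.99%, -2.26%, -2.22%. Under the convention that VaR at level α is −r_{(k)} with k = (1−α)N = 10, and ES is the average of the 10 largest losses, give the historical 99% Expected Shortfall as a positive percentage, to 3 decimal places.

5.759%

The 10 worst returns sum to -57.59%.
ES = −(-57.59%) / 10 = 5.759%.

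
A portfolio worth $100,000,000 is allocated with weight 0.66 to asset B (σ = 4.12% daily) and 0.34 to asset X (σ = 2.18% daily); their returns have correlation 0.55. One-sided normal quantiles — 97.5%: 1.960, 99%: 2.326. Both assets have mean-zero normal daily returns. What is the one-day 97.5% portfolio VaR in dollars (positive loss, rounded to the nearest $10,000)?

σ_p² = 0.66²·4.12² + 0.34²·2.18² + 2·0.55·0.66·0.34·4.12·2.18 = 10.1604 (%²).
σ_p = √10.1604 = 3.188%.
VaR = 1.960 × 3.188% = 6.248%; on $100,000,000 that is $6,248,000.

$6,250,000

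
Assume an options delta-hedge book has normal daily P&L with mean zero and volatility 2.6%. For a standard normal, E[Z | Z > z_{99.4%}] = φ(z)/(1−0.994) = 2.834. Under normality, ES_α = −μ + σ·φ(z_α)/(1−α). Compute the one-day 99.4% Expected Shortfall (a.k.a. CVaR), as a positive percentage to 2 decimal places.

ES = 2.6% × 2.834 = 7.368%.

7.37%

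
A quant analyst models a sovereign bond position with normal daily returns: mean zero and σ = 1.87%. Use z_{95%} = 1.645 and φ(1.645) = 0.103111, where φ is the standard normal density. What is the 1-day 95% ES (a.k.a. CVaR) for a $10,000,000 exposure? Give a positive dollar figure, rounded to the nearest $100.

Tail multiplier: φ(z)/(1−α) = 0.103111 / 0.05 = 2.062.
ES = 1.87% × 2.062 = 3.856%.
On $10,000,000: 0.03856 × $10,000,000 = $385,600.

$385,600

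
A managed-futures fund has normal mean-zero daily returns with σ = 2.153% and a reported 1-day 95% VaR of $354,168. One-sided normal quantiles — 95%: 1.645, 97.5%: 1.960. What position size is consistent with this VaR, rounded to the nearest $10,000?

$10,000,000

VaR as a fraction of value: z·σ = 1.645 × 2.153% = 3.54169%.
Position = $354,168 / 0.0354168 = $9,999,986.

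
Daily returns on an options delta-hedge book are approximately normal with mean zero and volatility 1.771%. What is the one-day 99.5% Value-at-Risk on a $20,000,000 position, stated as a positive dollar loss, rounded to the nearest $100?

$912,400

At 99.5% one-sided, z = 2.576.
VaR = z·σ = 2.576 × 1.771% = 4.562%.
On $20,000,000: 0.04562 × $20,000,000 = $912,400.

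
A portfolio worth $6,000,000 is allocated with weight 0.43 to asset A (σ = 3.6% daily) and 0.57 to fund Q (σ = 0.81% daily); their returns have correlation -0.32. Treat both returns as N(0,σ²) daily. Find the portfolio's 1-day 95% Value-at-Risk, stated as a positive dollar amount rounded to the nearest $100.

$144,800

σ_p² = 0.43²·3.6² + 0.57²·0.81² + 2·-0.32·0.43·0.57·3.6·0.81 = 2.1521 (%²).
σ_p = √2.1521 = 1.467%.
At 95%, z = 1.645.
VaR = 1.645 × 1.467% = 2.413%; on $6,000,000 that is $144,780.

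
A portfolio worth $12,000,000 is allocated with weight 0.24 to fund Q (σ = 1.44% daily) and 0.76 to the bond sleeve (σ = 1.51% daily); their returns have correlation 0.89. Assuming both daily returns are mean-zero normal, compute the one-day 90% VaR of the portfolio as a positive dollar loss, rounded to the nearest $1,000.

σ_p² = 0.24²·1.44² + 0.76²·1.51² + 2·0.89·0.24·0.76·1.44·1.51 = 2.1424 (%²).
σ_p = √2.1424 = 1.464%.
At 90%, z = 1.282.
VaR = 1.282 × 1.464% = 1.877%; on $12,000,000 that is $225,240.

$225,000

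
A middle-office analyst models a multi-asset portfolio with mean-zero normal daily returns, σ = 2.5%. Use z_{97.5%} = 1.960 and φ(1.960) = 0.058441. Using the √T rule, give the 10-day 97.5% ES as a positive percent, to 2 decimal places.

18.48%

σ_{10d} = 2.5% × √10 = 7.906%.
ES multiplier = φ(z)/(1−α) = 0.058441/0.025 = 2.338.
ES = 7.906% × 2.338 = 18.484%.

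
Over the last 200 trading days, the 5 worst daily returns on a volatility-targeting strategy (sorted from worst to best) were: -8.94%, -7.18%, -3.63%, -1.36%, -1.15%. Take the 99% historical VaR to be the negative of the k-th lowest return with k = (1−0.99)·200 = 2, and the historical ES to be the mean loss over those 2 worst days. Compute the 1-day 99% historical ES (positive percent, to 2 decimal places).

8.06%

The 2 worst returns sum to -16.12%.
ES = −(-16.12%) / 2 = 8.06%.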